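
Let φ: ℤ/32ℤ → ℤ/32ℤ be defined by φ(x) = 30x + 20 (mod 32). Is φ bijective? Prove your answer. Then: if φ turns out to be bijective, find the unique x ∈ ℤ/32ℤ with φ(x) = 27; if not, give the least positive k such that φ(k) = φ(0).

We have gcd(30, 32) = 2 > 1. Taking s = 0 and t = 16: φ(0) = 20 and φ(16) = 30·16 + 20 = 500 ≡ 20 (mod 32).
So φ(0) = φ(16) while 0 ≠ 16, thus φ is not injective, hence not bijective.
Since φ is not bijective, we find the least positive k with φ(k) = φ(0): this means 30k ≡ 0 (mod 32), i.e. 32 ∣ 30k. Since gcd(30, 32) = 2, dividing through by 2 this holds exactly when 16 ∣ 15k, and as gcd(15, 16) = 1, exactly when 16 ∣ k.
The smallest positive such k is 16.

16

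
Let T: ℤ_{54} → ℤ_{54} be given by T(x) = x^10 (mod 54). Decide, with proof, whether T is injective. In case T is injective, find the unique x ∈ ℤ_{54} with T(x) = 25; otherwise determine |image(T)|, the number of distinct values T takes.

20

T(0) = 0^10 = 0.
T(6): Repeated squaring mod 54: 6^1 ≡ 6, 6^2 ≡ 6² = 36, 6^4 ≡ 36² = 1296 ≡ 0, 6^8 ≡ 0² = 0. Since 10 = 8 + 2, 6^10 ≡ 0·36: 0·36 = 0. So 6^10 ≡ 0 (mod 54).
So T(0) = T(6) = 0 while 0 ≠ 6, therefore T is not injective.
Since T is not injective, we determine |image(T)|. Computing x^10 mod 54 for each x (by repeated squaring, reducing mod 54 at every step), the values T(0), T(1), …, T(53) are: 0, 1, 52, 27, 4, 49, 0, 7, 46, 27, 10, 43, 0, 13, 40, 27, 16, 37, 0, 19, 34, 27, 22, 31, 0, 25, 28, 27, 28, 25, 0, 31, 22, 27, 34, 19, 0, 37, 16, 27, 40, 13, 0, 43, 10, 27, 46, 7, 0, 49, 4, 27, 52, 1.
The distinct values are {0, 1, 4, 7, 10, 13, 16, 19, 22, 25, 27, 28, 31, 34, 37, 40, 43, 46, 49, 52}; there are 20 of them.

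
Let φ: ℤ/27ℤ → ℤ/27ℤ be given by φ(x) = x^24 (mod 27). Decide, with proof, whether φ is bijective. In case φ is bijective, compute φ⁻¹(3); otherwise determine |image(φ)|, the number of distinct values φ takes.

4

φ(0) = 0^24 = 0.
φ(3): Repeated squaring mod 27: 3^1 ≡ 3, 3^2 ≡ 3² = 9, 3^4 ≡ 9² = 81 ≡ 0, 3^8 ≡ 0² = 0, 3^16 ≡ 0² = 0. Since 24 = 16 + 8, 3^24 ≡ 0·0: 0·0 = 0. So 3^24 ≡ 0 (mod 27).
So φ(0) = φ(3) = 0 while 0 ≠ 3, hence φ is not injective, hence not bijective.
Since φ is not bijective, we determine |image(φ)|. Computing x^24 mod 27 for each x (by repeated squaring, reducing mod 27 at every step), the values φ(0), φ(1), …, φ(26) are: 0, 1, 10, 0, 19, 19, 0, 10, 1, 0, 1, 10, 0, 19, 19, 0, 10, 1, 0, 1, 10, 0, 19, 19, 0, 10, 1.
The distinct values are {0, 1, 10, 19}; there are 4 of them.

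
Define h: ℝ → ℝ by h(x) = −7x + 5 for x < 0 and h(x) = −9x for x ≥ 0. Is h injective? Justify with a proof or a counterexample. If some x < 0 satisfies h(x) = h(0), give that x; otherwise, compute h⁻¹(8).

Both pieces are strictly decreasing (slopes −7 and −9), so each is injective on its own interval.
The left piece maps (−∞, 0) onto (5, ∞); the right piece maps [0, ∞) onto (−∞, 0].
These images are disjoint, so no value is attained by both pieces. Therefore h is injective.
Because the two images are disjoint, no x < 0 has h(x) = h(0), so we compute h⁻¹(8): 8 lies in (5, ∞), so solve −7x + 5 = 8: x = (8 − 5)/(−7) = −3/7.

-3/7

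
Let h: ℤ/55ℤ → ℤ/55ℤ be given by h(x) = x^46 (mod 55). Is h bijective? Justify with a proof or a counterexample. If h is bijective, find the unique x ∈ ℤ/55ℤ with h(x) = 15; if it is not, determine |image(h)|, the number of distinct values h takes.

18

h(3): Repeated squaring mod 55: 3^1 ≡ 3, 3^2 ≡ 3² = 9, 3^4 ≡ 9² = 81 ≡ 26, 3^8 ≡ 26² = 676 ≡ 16, 3^16 ≡ 16² = 256 ≡ 36, 3^32 ≡ 36² = 1296 ≡ 31. Since 46 = 32 + 8 + 4 + 2, 3^46 ≡ 31·16·26·9: 31·16 = 496 ≡ 1, then 1·26 = 26, then 26·9 = 234 ≡ 14. So 3^46 ≡ 14 (mod 55).
h(8): Repeated squaring mod 55: 8^1 ≡ 8, 8^2 ≡ 8² = 64 ≡ 9, 8^4 ≡ 9² = 81 ≡ 26, 8^8 ≡ 26² = 676 ≡ 16, 8^16 ≡ 16² = 256 ≡ 36, 8^32 ≡ 36² = 1296 ≡ 31. Since 46 = 32 + 8 + 4 + 2, 8^46 ≡ 31·16·26·9: 31·16 = 496 ≡ 1, then 1·26 = 26, then 26·9 = 234 ≡ 14. So 8^46 ≡ 14 (mod 55).
So h(3) = h(8) = 14 while 3 ≠ 8, thus h is not injective, hence not bijective.
Since h is not bijective, we determine |image(h)|. Computing x^46 mod 55 for each x (by repeated squaring, reducing mod 55 at every step), the values h(0), h(1), …, h(54) are: 0, 1, 9, 14, 26, 5, 16, 4, 14, 31, 45, 11, 34, 9, 36, 15, 16, 49, 4, 36, 20, 1, 44, 34, 31, 25, 26, 49, 49, 26, 25, 31, 34, 44, 1, 20, 36, 4, 49, 16, 15, 36, 9, 34, 11, 45, 31, 14, 4, 16, 5, 26, 14, 9, 1.
The distinct values are {0, 1, 4, 5, 9, 11, 14, 15, 16, 20, 25, 26, 31, 34, 36, 44, 45, 49}; there are 18 of them.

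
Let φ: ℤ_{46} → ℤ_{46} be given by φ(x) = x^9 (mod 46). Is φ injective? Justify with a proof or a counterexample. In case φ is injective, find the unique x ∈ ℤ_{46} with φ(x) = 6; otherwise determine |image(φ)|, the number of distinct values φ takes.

2

Computing x^9 mod 46 for each x (by repeated squaring, reducing mod 46 at every step), the values φ(0), φ(1), …, φ(45) are: 0, 1, 6, 41, 36, 11, 16, 15, 32, 25, 20, 19, 4, 3, 44, 37, 8, 7, 12, 33, 28, 17, 22, 23, 24, 29, 18, 13, 34, 39, 38, 9, 2, 43, 42, 27, 26, 21, 14, 31, 30, 35, 10, 5, 40, 45.
Every element of ℤ_{46} appears exactly once in this list, so φ is a bijection, and in particular injective.
Since φ is injective, we read off the preimage of 6 from the same table: φ(2) = 6, so φ⁻¹(6) = 2.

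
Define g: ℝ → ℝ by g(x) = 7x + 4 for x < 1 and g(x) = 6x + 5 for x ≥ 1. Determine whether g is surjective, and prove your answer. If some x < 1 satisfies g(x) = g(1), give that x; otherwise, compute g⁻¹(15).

Both pieces are strictly increasing (slopes 7 and 6), so each is injective on its own interval.
The left piece maps (−∞, 1) onto (−∞, 11); the right piece maps [1, ∞) onto [11, ∞).
These images together cover ℝ, so g is surjective.
Because the two images are disjoint, no x < 1 has g(x) = g(1), so we compute g⁻¹(15): 15 lies in [11, ∞), so solve 6x + 5 = 15: x = (15 − 5)/6 = 5/3.

5/3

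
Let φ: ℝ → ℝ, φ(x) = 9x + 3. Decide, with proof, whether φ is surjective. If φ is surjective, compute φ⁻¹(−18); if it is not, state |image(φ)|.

For any y ∈ ℝ, x = (y − 3)/9 satisfies φ(x) = y.
Thus φ is surjective.
Since φ is surjective, we compute φ⁻¹(−18) = (−18 − 3)/9 = −7/3.

-7/3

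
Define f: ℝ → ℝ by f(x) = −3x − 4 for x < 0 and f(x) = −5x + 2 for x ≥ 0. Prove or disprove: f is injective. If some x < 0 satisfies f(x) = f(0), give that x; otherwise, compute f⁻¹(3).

Both pieces are strictly decreasing (slopes −3 and −5), so each is injective on its own interval.
The left piece maps (−∞, 0) onto (−4, ∞); the right piece maps [0, ∞) onto (−∞, 2].
These images overlap. In particular f(0) = 2 (right piece), and solving −3x − 4 = 2 on the left piece gives x = −2 < 0.
So f(−2) = f(0) with −2 ≠ 0, and f is not injective. This x = −2 is the requested value below 0.

-2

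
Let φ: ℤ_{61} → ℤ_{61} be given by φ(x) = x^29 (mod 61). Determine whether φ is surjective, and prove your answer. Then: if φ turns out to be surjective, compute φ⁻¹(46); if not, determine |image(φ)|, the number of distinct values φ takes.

4

Since 61 is prime, the nonzero elements of ℤ_{61} form a cyclic group of order 60.
As gcd(29, 60) = 1, raising to the 29th power is a bijection on this group: if u^29 ≡ v^29 then (uv^{−1})^29 = 1, and the only element of order dividing gcd(29, 60) = 1 is 1, so u = v.
With φ(0) = 0 this makes φ injective on all of ℤ_{61}, hence bijective (finite equal-size domain and codomain). In particular φ is surjective.
Since φ is surjective, we find the preimage of 46. The inverse of x ↦ x^29 on (ℤ_{61})^× is x ↦ x^29, because 29·29 = 841 = 14·60 + 1 ≡ 1 (mod 60) and x^{60} = 1 for x ≠ 0 (Fermat). So φ⁻¹(46) = 46^29 mod 61.
Repeated squaring mod 61: 46^1 ≡ 46, 46^2 ≡ 46² = 2116 ≡ 42, 46^4 ≡ 42² = 1764 ≡ 56, 46^8 ≡ 56² = 3136 ≡ 25, 46^16 ≡ 25² = 625 ≡ 15. Since 29 = 16 + 8 + 4 + 1, 46^29 ≡ 15·25·56·46: 15·25 = 375 ≡ 9, then 9·56 = 504 ≡ 16, then 16·46 = 736 ≡ 4. So 46^29 ≡ 4 (mod 61).
Hence φ⁻¹(46) = 4.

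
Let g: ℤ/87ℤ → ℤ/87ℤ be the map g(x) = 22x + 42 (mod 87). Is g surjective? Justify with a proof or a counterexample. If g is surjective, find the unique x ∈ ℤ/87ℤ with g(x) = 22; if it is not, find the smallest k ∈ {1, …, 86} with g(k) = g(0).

7

Since gcd(22, 87) = 1, 22 is invertible modulo 87. Euclid's algorithm: 87 = 3·22 + 21, 22 = 1·21 + 1; back-substituting gives 1 = 4·22 − 1·87, so 22⁻¹ ≡ 4 (mod 87).
Then y ↦ 4(y − 42) is a two-sided inverse to g, so every y ∈ ℤ/87ℤ has a preimage.
Therefore g is surjective.
Since g is surjective, we compute g⁻¹(22): solve 22x + 42 ≡ 22 (mod 87), i.e. 22x ≡ 67 (mod 87).
Multiplying by 22⁻¹ = 4 gives x ≡ 4·67 = 268 = 3·87 + 7 ≡ 7 (mod 87).
Check: g(7) = 22·7 + 42 = 196 = 2·87 + 22 ≡ 22 (mod 87).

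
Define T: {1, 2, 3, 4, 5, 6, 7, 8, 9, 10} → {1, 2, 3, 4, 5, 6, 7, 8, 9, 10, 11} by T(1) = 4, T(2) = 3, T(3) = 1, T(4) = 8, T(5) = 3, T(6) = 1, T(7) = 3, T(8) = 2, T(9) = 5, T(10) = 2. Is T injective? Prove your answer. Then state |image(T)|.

T(2) = 3 = T(5) with 2 ≠ 5, so T is not injective.
The image of T is {1, 2, 3, 4, 5, 8}, which has 6 elements.

6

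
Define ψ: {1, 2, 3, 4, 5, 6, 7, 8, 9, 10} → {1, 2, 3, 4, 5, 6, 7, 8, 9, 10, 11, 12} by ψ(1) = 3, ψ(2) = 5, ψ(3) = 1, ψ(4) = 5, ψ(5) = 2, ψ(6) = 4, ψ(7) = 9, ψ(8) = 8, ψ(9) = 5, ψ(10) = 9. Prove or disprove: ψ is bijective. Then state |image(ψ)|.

7

ψ(2) = 5 = ψ(4) with 2 ≠ 4, so ψ is not injective, hence not bijective.
The image of ψ is {1, 2, 3, 4, 5, 8, 9}, which has 7 elements.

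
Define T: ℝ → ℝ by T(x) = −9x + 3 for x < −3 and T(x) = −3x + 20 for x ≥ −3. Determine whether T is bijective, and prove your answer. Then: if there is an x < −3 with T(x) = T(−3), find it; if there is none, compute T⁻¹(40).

Both pieces are strictly decreasing (slopes −9 and −3), so each is injective on its own interval.
The left piece maps (−∞, −3) onto (30, ∞); the right piece maps [−3, ∞) onto (−∞, 29].
The images leave a gap (30 has no preimage), so T is not surjective, hence not bijective.
Because the two images are disjoint, no x < −3 has T(x) = T(−3), so we compute T⁻¹(40): 40 lies in (30, ∞), so solve −9x + 3 = 40: x = (40 − 3)/(−9) = −37/9.

-37/9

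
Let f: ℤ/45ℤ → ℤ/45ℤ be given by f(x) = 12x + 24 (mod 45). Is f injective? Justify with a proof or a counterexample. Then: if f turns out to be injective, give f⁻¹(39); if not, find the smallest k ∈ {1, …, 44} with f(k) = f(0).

Recall that injectivity means: for all a, b in the domain, f(a) = f(b) implies a = b.
We have gcd(12, 45) = 3 > 1. Taking a = 0 and b = 15: f(0) = 24 and f(15) = 12·15 + 24 = 204 ≡ 24 (mod 45).
So f(0) = f(15) while 0 ≠ 15, hence f is not injective.
Since f is not injective, we find the least positive k with f(k) = f(0): this means 12k ≡ 0 (mod 45), i.e. 45 ∣ 12k. Since gcd(12, 45) = 3, dividing through by 3 this holds exactly when 15 ∣ 4k, and as gcd(4, 15) = 1, exactly when 15 ∣ k.
The smallest positive such k is 15.

15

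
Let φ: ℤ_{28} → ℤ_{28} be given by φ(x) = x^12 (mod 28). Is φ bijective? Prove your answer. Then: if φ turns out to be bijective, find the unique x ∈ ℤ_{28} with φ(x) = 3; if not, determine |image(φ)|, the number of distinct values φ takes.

4

φ(1) = 1^12 = 1.
φ(3): Repeated squaring mod 28: 3^1 ≡ 3, 3^2 ≡ 3² = 9, 3^4 ≡ 9² = 81 ≡ 25, 3^8 ≡ 25² = 625 ≡ 9. Since 12 = 8 + 4, 3^12 ≡ 9·25: 9·25 = 225 ≡ 1. So 3^12 ≡ 1 (mod 28).
So φ(1) = φ(3) = 1 while 1 ≠ 3, so φ is not injective, hence not bijective.
Since φ is not bijective, we determine |image(φ)|. Computing x^12 mod 28 for each x (by repeated squaring, reducing mod 28 at every step), the values φ(0), φ(1), …, φ(27) are: 0, 1, 8, 1, 8, 1, 8, 21, 8, 1, 8, 1, 8, 1, 0, 1, 8, 1, 8, 1, 8, 21, 8, 1, 8, 1, 8, 1.
The distinct values are {0, 1, 8, 21}; there are 4 of them.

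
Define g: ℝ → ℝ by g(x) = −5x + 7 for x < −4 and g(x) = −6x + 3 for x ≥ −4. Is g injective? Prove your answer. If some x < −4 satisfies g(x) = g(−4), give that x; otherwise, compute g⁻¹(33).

Both pieces are strictly decreasing (slopes −5 and −6), so each is injective on its own interval.
The left piece maps (−∞, −4) onto (27, ∞); the right piece maps [−4, ∞) onto (−∞, 27].
These images are disjoint, so no value is attained by both pieces. Therefore g is injective.
Because the two images are disjoint, no x < −4 has g(x) = g(−4), so we compute g⁻¹(33): 33 lies in (27, ∞), so solve −5x + 7 = 33: x = (33 − 7)/(−5) = −26/5.

-26/5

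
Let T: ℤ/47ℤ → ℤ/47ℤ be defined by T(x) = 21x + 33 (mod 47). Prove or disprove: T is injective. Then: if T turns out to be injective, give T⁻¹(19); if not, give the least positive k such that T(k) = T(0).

15

If T(s) = T(t), then 21s ≡ 21t (mod 47). Because gcd(21, 47) = 1, we may cancel 21 to get s ≡ t (mod 47).
So T is injective.
We now compute 21⁻¹ mod 47 explicitly. Euclid's algorithm: 47 = 2·21 + 5, 21 = 4·5 + 1; back-substituting gives 1 = 9·21 − 4·47, so 21⁻¹ ≡ 9 (mod 47).
Since T is injective, we find T⁻¹(19): we need 21x ≡ 19 − 33 ≡ 33 (mod 47). Using 21⁻¹ = 9: x ≡ 9·33 = 297 = 6·47 + 15, so x = 15.
Check: T(15) = 21·15 + 33 = 348 = 7·47 + 19 ≡ 19 (mod 47).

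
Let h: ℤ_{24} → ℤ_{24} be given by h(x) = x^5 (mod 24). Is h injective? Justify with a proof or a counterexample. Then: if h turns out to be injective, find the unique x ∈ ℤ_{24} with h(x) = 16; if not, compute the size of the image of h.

h(0) = 0^5 = 0.
h(6): Repeated squaring mod 24: 6^1 ≡ 6, 6^2 ≡ 6² = 36 ≡ 12, 6^4 ≡ 12² = 144 ≡ 0. Since 5 = 4 + 1, 6^5 ≡ 0·6: 0·6 = 0. So 6^5 ≡ 0 (mod 24).
So h(0) = h(6) = 0 while 0 ≠ 6, therefore h is not injective.
Since h is not injective, we determine |image(h)|. Computing x^5 mod 24 for each x (by repeated squaring, reducing mod 24 at every step), the values h(0), h(1), …, h(23) are: 0, 1, 8, 3, 16, 5, 0, 7, 8, 9, 16, 11, 0, 13, 8, 15, 16, 17, 0, 19, 8, 21, 16, 23.
The distinct values are {0, 1, 3, 5, 7, 8, 9, 11, 13, 15, 16, 17, 19, 21, 23}; there are 15 of them.

15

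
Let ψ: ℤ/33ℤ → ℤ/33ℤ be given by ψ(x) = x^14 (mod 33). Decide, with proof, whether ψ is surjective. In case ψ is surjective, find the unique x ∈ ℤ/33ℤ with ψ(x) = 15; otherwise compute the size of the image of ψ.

ψ(4): Repeated squaring mod 33: 4^1 ≡ 4, 4^2 ≡ 4² = 16, 4^4 ≡ 16² = 256 ≡ 25, 4^8 ≡ 25² = 625 ≡ 31. Since 14 = 8 + 4 + 2, 4^14 ≡ 31·25·16: 31·25 = 775 ≡ 16, then 16·16 = 256 ≡ 25. So 4^14 ≡ 25 (mod 33).
ψ(7): Repeated squaring mod 33: 7^1 ≡ 7, 7^2 ≡ 7² = 49 ≡ 16, 7^4 ≡ 16² = 256 ≡ 25, 7^8 ≡ 25² = 625 ≡ 31. Since 14 = 8 + 4 + 2, 7^14 ≡ 31·25·16: 31·25 = 775 ≡ 16, then 16·16 = 256 ≡ 25. So 7^14 ≡ 25 (mod 33).
So ψ(4) = ψ(7) = 25 while 4 ≠ 7, thus ψ is not injective.
A non-injective map from the 33-element set ℤ/33ℤ to itself takes at most 32 distinct values, so it cannot be surjective. Therefore ψ is not surjective.
Since ψ is not surjective, we determine |image(ψ)|. Computing x^14 mod 33 for each x (by repeated squaring, reducing mod 33 at every step), the values ψ(0), ψ(1), …, ψ(32) are: 0, 1, 16, 15, 25, 31, 9, 25, 4, 27, 1, 22, 12, 16, 4, 3, 31, 31, 3, 4, 16, 12, 22, 1, 27, 4, 25, 9, 31, 25, 15, 16, 1.
The distinct values are {0, 1, 3, 4, 9, 12, 15, 16, 22, 25, 27, 31}; there are 12 of them.

12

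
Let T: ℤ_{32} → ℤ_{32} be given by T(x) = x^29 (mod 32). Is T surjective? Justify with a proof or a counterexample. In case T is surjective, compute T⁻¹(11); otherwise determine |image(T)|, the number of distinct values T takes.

T(0) = 0^29 = 0.
T(2): Repeated squaring mod 32: 2^1 ≡ 2, 2^2 ≡ 2² = 4, 2^4 ≡ 4² = 16, 2^8 ≡ 16² = 256 ≡ 0, 2^16 ≡ 0² = 0. Since 29 = 16 + 8 + 4 + 1, 2^29 ≡ 0·0·16·2: 0·0 = 0, then 0·16 = 0, then 0·2 = 0. So 2^29 ≡ 0 (mod 32).
So T(0) = T(2) = 0 while 0 ≠ 2, so T is not injective.
A non-injective map from the 32-element set ℤ_{32} to itself takes at most 31 distinct values, so it cannot be surjective. Hence T is not surjective.
Since T is not surjective, we determine |image(T)|. Computing x^29 mod 32 for each x (by repeated squaring, reducing mod 32 at every step), the values T(0), T(1), …, T(31) are: 0, 1, 0, 19, 0, 21, 0, 7, 0, 9, 0, 27, 0, 29, 0, 15, 0, 17, 0, 3, 0, 5, 0, 23, 0, 25, 0, 11, 0, 13, 0, 31.
The distinct values are {0, 1, 3, 5, 7, 9, 11, 13, 15, 17, 19, 21, 23, 25, 27, 29, 31}; there are 17 of them.

17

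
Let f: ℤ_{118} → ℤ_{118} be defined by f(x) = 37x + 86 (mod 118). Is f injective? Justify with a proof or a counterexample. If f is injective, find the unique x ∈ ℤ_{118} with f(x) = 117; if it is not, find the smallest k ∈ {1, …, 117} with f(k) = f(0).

71

By definition, f is injective if f(u) = f(v) implies u = v.
Suppose f(u) = f(v) in ℤ_{118}. Then 37u + 86 ≡ 37v + 86 (mod 118), thus 37(u − v) ≡ 0 (mod 118).
Since gcd(37, 118) = 1, 37 is invertible modulo 118, so u − v ≡ 0 (mod 118), i.e. u = v.
So f is injective.
We now compute 37⁻¹ mod 118 explicitly. Euclid's algorithm: 118 = 3·37 + 7, 37 = 5·7 + 2, 7 = 3·2 + 1; back-substituting gives 1 = 67·37 − 21·118, so 37⁻¹ ≡ 67 (mod 118).
Since f is injective, we find f⁻¹(117): we need 37x ≡ 117 − 86 ≡ 31 (mod 118). Using 37⁻¹ = 67: x ≡ 67·31 = 2077 = 17·118 + 71, so x = 71.
Check: f(71) = 37·71 + 86 = 2713 = 22·118 + 117 ≡ 117 (mod 118).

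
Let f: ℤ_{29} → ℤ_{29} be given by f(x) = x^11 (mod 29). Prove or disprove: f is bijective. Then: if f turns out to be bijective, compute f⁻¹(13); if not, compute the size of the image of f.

Since 29 is prime, the nonzero elements of ℤ_{29} form a cyclic group of order 28.
As gcd(11, 28) = 1, raising to the 11th power is a bijection on this group: if a^11 ≡ b^11 then (ab^{−1})^11 = 1, and the only element of order dividing gcd(11, 28) = 1 is 1, so a = b.
With f(0) = 0 this makes f injective on all of ℤ_{29}, hence bijective (finite equal-size domain and codomain). In particular f is bijective.
Since f is bijective, we find the preimage of 13. The inverse of x ↦ x^11 on (ℤ_{29})^× is x ↦ x^23, because 11·23 = 253 = 9·28 + 1 ≡ 1 (mod 28) and x^{28} = 1 for x ≠ 0 (Fermat). So f⁻¹(13) = 13^23 mod 29.
Repeated squaring mod 29: 13^1 ≡ 13, 13^2 ≡ 13² = 169 ≡ 24, 13^4 ≡ 24² = 576 ≡ 25, 13^8 ≡ 25² = 625 ≡ 16, 13^16 ≡ 16² = 256 ≡ 24. Since 23 = 16 + 4 + 2 + 1, 13^23 ≡ 24·25·24·13: 24·25 = 600 ≡ 20, then 20·24 = 480 ≡ 16, then 16·13 = 208 ≡ 5. So 13^23 ≡ 5 (mod 29).
Hence f⁻¹(13) = 5.

5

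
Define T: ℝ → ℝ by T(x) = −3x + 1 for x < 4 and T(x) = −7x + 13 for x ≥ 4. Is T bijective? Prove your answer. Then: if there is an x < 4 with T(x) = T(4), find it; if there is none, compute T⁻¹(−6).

7/3

Both pieces are strictly decreasing (slopes −3 and −7), so each is injective on its own interval.
The left piece maps (−∞, 4) onto (−11, ∞); the right piece maps [4, ∞) onto (−∞, −15].
The images leave a gap (−11 has no preimage), so T is not surjective, hence not bijective.
Because the two images are disjoint, no x < 4 has T(x) = T(4), so we compute T⁻¹(−6): −6 lies in (−11, ∞), so solve −3x + 1 = −6: x = (−6 − 1)/(−3) = 7/3.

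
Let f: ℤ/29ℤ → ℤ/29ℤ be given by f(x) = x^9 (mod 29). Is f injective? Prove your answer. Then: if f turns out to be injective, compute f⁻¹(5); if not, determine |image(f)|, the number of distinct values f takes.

13

Since 29 is prime, the nonzero elements of ℤ/29ℤ form a cyclic group of order 28.
As gcd(9, 28) = 1, raising to the 9th power is a bijection on this group: if s^9 ≡ t^9 then (st^{−1})^9 = 1, and the only element of order dividing gcd(9, 28) = 1 is 1, so s = t.
With f(0) = 0 this makes f injective on all of ℤ/29ℤ, hence bijective (finite equal-size domain and codomain). In particular f is injective.
Since f is injective, we find the preimage of 5. The inverse of x ↦ x^9 on (ℤ/29ℤ)^× is x ↦ x^25, because 9·25 = 225 = 8·28 + 1 ≡ 1 (mod 28) and x^{28} = 1 for x ≠ 0 (Fermat). So f⁻¹(5) = 5^25 mod 29.
Repeated squaring mod 29: 5^1 ≡ 5, 5^2 ≡ 5² = 25, 5^4 ≡ 25² = 625 ≡ 16, 5^8 ≡ 16² = 256 ≡ 24, 5^16 ≡ 24² = 576 ≡ 25. Since 25 = 16 + 8 + 1, 5^25 ≡ 25·24·5: 25·24 = 600 ≡ 20, then 20·5 = 100 ≡ 13. So 5^25 ≡ 13 (mod 29).
Hence f⁻¹(5) = 13.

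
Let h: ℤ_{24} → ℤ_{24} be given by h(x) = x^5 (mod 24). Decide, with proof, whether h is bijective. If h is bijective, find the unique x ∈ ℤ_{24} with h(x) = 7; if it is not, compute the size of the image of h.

15

h(0) = 0^5 = 0.
h(6): Repeated squaring mod 24: 6^1 ≡ 6, 6^2 ≡ 6² = 36 ≡ 12, 6^4 ≡ 12² = 144 ≡ 0. Since 5 = 4 + 1, 6^5 ≡ 0·6: 0·6 = 0. So 6^5 ≡ 0 (mod 24).
So h(0) = h(6) = 0 while 0 ≠ 6, hence h is not injective, hence not bijective.
Since h is not bijective, we determine |image(h)|. Computing x^5 mod 24 for each x (by repeated squaring, reducing mod 24 at every step), the values h(0), h(1), …, h(23) are: 0, 1, 8, 3, 16, 5, 0, 7, 8, 9, 16, 11, 0, 13, 8, 15, 16, 17, 0, 19, 8, 21, 16, 23.
The distinct values are {0, 1, 3, 5, 7, 8, 9, 11, 13, 15, 16, 17, 19, 21, 23}; there are 15 of them.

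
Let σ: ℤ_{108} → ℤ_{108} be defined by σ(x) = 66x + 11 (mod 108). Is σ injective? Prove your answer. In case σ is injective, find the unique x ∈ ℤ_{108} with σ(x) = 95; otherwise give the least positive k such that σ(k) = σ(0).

18

We have gcd(66, 108) = 6 > 1. Taking u = 0 and v = 18: σ(0) = 11 and σ(18) = 66·18 + 11 = 1199 ≡ 11 (mod 108).
So σ(0) = σ(18) while 0 ≠ 18, so σ is not injective.
Since σ is not injective, we find the least positive k with σ(k) = σ(0): this means 66k ≡ 0 (mod 108), i.e. 108 ∣ 66k. Since gcd(66, 108) = 6, dividing through by 6 this holds exactly when 18 ∣ 11k, and as gcd(11, 18) = 1, exactly when 18 ∣ k.
The smallest positive such k is 18.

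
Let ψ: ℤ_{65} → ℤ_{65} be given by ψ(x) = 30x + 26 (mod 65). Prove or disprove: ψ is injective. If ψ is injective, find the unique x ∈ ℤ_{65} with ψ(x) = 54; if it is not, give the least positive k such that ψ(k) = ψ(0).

13

We have gcd(30, 65) = 5 > 1. Taking s = 0 and t = 13: ψ(0) = 26 and ψ(13) = 30·13 + 26 = 416 ≡ 26 (mod 65).
So ψ(0) = ψ(13) while 0 ≠ 13, thus ψ is not injective.
Since ψ is not injective, we find the least positive k with ψ(k) = ψ(0): this means 30k ≡ 0 (mod 65), i.e. 65 ∣ 30k. Since gcd(30, 65) = 5, dividing through by 5 this holds exactly when 13 ∣ 6k, and as gcd(6, 13) = 1, exactly when 13 ∣ k.
The smallest positive such k is 13.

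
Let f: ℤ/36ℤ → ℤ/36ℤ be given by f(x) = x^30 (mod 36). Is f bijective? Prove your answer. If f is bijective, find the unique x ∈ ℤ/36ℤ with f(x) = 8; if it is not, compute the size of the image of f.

f(2): Repeated squaring mod 36: 2^1 ≡ 2, 2^2 ≡ 2² = 4, 2^4 ≡ 4² = 16, 2^8 ≡ 16² = 256 ≡ 4, 2^16 ≡ 4² = 16. Since 30 = 16 + 8 + 4 + 2, 2^30 ≡ 16·4·16·4: 16·4 = 64 ≡ 28, then 28·16 = 448 ≡ 16, then 16·4 = 64 ≡ 28. So 2^30 ≡ 28 (mod 36).
f(4): Repeated squaring mod 36: 4^1 ≡ 4, 4^2 ≡ 4² = 16, 4^4 ≡ 16² = 256 ≡ 4, 4^8 ≡ 4² = 16, 4^16 ≡ 16² = 256 ≡ 4. Since 30 = 16 + 8 + 4 + 2, 4^30 ≡ 4·16·4·16: 4·16 = 64 ≡ 28, then 28·4 = 112 ≡ 4, then 4·16 = 64 ≡ 28. So 4^30 ≡ 28 (mod 36).
So f(2) = f(4) = 28 while 2 ≠ 4, hence f is not injective, hence not bijective.
Since f is not bijective, we determine |image(f)|. Computing x^30 mod 36 for each x (by repeated squaring, reducing mod 36 at every step), the values f(0), f(1), …, f(35) are: 0, 1, 28, 9, 28, 1, 0, 1, 28, 9, 28, 1, 0, 1, 28, 9, 28, 1, 0, 1, 28, 9, 28, 1, 0, 1, 28, 9, 28, 1, 0, 1, 28, 9, 28, 1.
The distinct values are {0, 1, 9, 28}; there are 4 of them.

4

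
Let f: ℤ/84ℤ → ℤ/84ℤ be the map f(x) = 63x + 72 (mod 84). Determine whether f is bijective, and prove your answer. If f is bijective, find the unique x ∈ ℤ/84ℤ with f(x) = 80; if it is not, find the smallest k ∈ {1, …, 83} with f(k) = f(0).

4

We have gcd(63, 84) = 21 > 1. Taking s = 0 and t = 4: f(0) = 72 and f(4) = 63·4 + 72 = 324 ≡ 72 (mod 84).
So f(0) = f(4) while 0 ≠ 4, thus f is not injective, hence not bijective.
Since f is not bijective, we find the least positive k with f(k) = f(0): this means 63k ≡ 0 (mod 84), i.e. 84 ∣ 63k. Since gcd(63, 84) = 21, dividing through by 21 this holds exactly when 4 ∣ 3k, and as gcd(3, 4) = 1, exactly when 4 ∣ k.
The smallest positive such k is 4.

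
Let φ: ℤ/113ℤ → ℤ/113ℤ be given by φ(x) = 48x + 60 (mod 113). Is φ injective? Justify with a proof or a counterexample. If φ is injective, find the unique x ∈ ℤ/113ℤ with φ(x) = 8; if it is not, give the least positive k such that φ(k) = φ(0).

If φ(s) = φ(t), then 48s ≡ 48t (mod 113). Because gcd(48, 113) = 1, we may cancel 48 to get s ≡ t (mod 113).
So φ is injective.
We now compute 48⁻¹ mod 113 explicitly. Euclid's algorithm: 113 = 2·48 + 17, 48 = 2·17 + 14, 17 = 1·14 + 3, 14 = 4·3 + 2, 3 = 1·2 + 1; back-substituting gives 1 = 73·48 − 31·113, so 48⁻¹ ≡ 73 (mod 113).
Since φ is injective, we find φ⁻¹(8): we need 48x ≡ 8 − 60 ≡ 61 (mod 113). Using 48⁻¹ = 73: x ≡ 73·61 = 4453 = 39·113 + 46, so x = 46.
Check: φ(46) = 48·46 + 60 = 2268 = 20·113 + 8 ≡ 8 (mod 113).

46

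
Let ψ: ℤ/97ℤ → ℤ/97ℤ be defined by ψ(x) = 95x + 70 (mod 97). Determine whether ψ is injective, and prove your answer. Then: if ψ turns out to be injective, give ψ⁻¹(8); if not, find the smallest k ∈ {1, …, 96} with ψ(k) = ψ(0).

31

Recall: ψ is injective when ψ(a) = ψ(b) forces a = b.
Suppose ψ(a) = ψ(b) in ℤ/97ℤ. Then 95a + 70 ≡ 95b + 70 (mod 97), hence 95(a − b) ≡ 0 (mod 97).
Since gcd(95, 97) = 1, 95 is invertible modulo 97, thus a − b ≡ 0 (mod 97), i.e. a = b.
Thus ψ is injective.
We now compute 95⁻¹ mod 97 explicitly. Euclid's algorithm: 97 = 1·95 + 2, 95 = 47·2 + 1; back-substituting gives 1 = 48·95 − 47·97, so 95⁻¹ ≡ 48 (mod 97).
Since ψ is injective, we find ψ⁻¹(8): we need 95x ≡ 8 − 70 ≡ 35 (mod 97). Using 95⁻¹ = 48: x ≡ 48·35 = 1680 = 17·97 + 31, so x = 31.
Check: ψ(31) = 95·31 + 70 = 3015 = 31·97 + 8 ≡ 8 (mod 97).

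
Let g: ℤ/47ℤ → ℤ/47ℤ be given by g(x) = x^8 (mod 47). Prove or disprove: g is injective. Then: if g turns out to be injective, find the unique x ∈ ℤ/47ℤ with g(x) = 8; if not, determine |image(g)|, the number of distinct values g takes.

24

g(23): Repeated squaring mod 47: 23^1 ≡ 23, 23^2 ≡ 23² = 529 ≡ 12, 23^4 ≡ 12² = 144 ≡ 3, 23^8 ≡ 3² = 9. So 23^8 ≡ 9 (mod 47).
g(24): Repeated squaring mod 47: 24^1 ≡ 24, 24^2 ≡ 24² = 576 ≡ 12, 24^4 ≡ 12² = 144 ≡ 3, 24^8 ≡ 3² = 9. So 24^8 ≡ 9 (mod 47).
So g(23) = g(24) = 9 while 23 ≠ 24, thus g is not injective.
Since g is not injective, we determine |image(g)|. Computing x^8 mod 47 for each x (by repeated squaring, reducing mod 47 at every step), the values g(0), g(1), …, g(46) are: 0, 1, 21, 28, 18, 8, 24, 16, 2, 32, 27, 12, 34, 37, 7, 36, 42, 4, 14, 6, 3, 25, 17, 9, 9, 17, 25, 3, 6, 14, 4, 42, 36, 7, 37, 34, 12, 27, 32, 2, 16, 24, 8, 18, 28, 21, 1.
The distinct values are {0, 1, 2, 3, 4, 6, 7, 8, 9, 12, 14, 16, 17, 18, 21, 24, 25, 27, 28, 32, 34, 36, 37, 42}; there are 24 of them.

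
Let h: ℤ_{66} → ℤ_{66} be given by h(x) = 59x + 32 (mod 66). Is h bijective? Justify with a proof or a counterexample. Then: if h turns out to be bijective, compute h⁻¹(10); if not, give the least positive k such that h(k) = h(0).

22

If h(a) = h(b), then 59a ≡ 59b (mod 66). Because gcd(59, 66) = 1, we may cancel 59 to get a ≡ b (mod 66).
We now compute 59⁻¹ mod 66 explicitly. Euclid's algorithm: 66 = 1·59 + 7, 59 = 8·7 + 3, 7 = 2·3 + 1; back-substituting gives 1 = 47·59 − 42·66, so 59⁻¹ ≡ 47 (mod 66).
For any y ∈ ℤ_{66}, x = 47(y − 32) mod 66 satisfies h(x) = 59·47(y − 32) + 32 ≡ y (since 59·47 ≡ 1 mod 66). So every y has a preimage.
Therefore h is bijective.
Since h is bijective, we find h⁻¹(10): we need 59x ≡ 10 − 32 ≡ 44 (mod 66). Using 59⁻¹ = 47: x ≡ 47·44 = 2068 = 31·66 + 22, so x = 22.
Check: h(22) = 59·22 + 32 = 1330 = 20·66 + 10 ≡ 10 (mod 66).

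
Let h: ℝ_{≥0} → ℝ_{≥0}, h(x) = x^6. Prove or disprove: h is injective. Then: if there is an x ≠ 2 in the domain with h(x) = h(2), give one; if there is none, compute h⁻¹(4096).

On ℝ_{≥0}, x ↦ x^6 is strictly increasing, so h(s) = h(t) forces s = t. Hence h is injective.
Since x ↦ x^6 is strictly increasing on ℝ_{≥0}, it is injective there, so no x ≠ 2 in the domain has h(x) = h(2). We therefore compute h⁻¹(4096) = 4096^{1/6} = 4 (indeed 4^6 = 4096).

4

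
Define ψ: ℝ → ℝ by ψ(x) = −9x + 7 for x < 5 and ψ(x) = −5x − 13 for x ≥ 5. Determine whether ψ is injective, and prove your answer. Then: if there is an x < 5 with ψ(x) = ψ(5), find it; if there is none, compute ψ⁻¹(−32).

Both pieces are strictly decreasing (slopes −9 and −5), so each is injective on its own interval.
The left piece maps (−∞, 5) onto (−38, ∞); the right piece maps [5, ∞) onto (−∞, −38].
These images are disjoint, so no value is attained by both pieces. So ψ is injective.
Because the two images are disjoint, no x < 5 has ψ(x) = ψ(5), so we compute ψ⁻¹(−32): −32 lies in (−38, ∞), so solve −9x + 7 = −32: x = (−32 − 7)/(−9) = 13/3.

13/3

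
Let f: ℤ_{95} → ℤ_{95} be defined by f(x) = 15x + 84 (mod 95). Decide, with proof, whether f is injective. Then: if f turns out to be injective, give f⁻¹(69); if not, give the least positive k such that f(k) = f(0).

We have gcd(15, 95) = 5 > 1. Taking x_1 = 0 and x_2 = 19: f(0) = 84 and f(19) = 15·19 + 84 = 369 ≡ 84 (mod 95).
So f(0) = f(19) while 0 ≠ 19, therefore f is not injective.
Since f is not injective, we find the least positive k with f(k) = f(0): this means 15k ≡ 0 (mod 95), i.e. 95 ∣ 15k. Since gcd(15, 95) = 5, dividing through by 5 this holds exactly when 19 ∣ 3k, and as gcd(3, 19) = 1, exactly when 19 ∣ k.
The smallest positive such k is 19.

19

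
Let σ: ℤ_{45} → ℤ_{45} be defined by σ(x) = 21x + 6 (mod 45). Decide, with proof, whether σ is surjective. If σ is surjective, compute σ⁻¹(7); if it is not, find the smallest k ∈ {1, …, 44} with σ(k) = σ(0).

15

Since gcd(21, 45) = 3, we have 21x ≡ 0 (mod 3) for all x, so σ(x) ≡ 0 (mod 3).
But 1 ≢ 0 (mod 3), so 1 ∈ ℤ_{45} has no preimage. Therefore σ is not surjective.
Since σ is not surjective, we find the least positive k with σ(k) = σ(0): this means 21k ≡ 0 (mod 45), i.e. 45 ∣ 21k. Since gcd(21, 45) = 3, dividing through by 3 this holds exactly when 15 ∣ 7k, and as gcd(7, 15) = 1, exactly when 15 ∣ k.
The smallest positive such k is 15.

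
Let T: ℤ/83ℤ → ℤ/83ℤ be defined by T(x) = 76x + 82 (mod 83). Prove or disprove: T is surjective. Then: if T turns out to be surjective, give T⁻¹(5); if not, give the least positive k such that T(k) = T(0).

11

Recall that T is surjective if every y in the codomain equals T(x) for some x in the domain.
Since gcd(76, 83) = 1, 76 is invertible modulo 83. Euclid's algorithm: 83 = 1·76 + 7, 76 = 10·7 + 6, 7 = 1·6 + 1; back-substituting gives 1 = 71·76 − 65·83, so 76⁻¹ ≡ 71 (mod 83).
Then y ↦ 71(y − 82) is a two-sided inverse to T, so every y ∈ ℤ/83ℤ has a preimage.
So T is surjective.
Since T is surjective, we compute T⁻¹(5): solve 76x + 82 ≡ 5 (mod 83), i.e. 76x ≡ 6 (mod 83).
Multiplying by 76⁻¹ = 71 gives x ≡ 71·6 = 426 = 5·83 + 11 ≡ 11 (mod 83).
Check: T(11) = 76·11 + 82 = 918 = 11·83 + 5 ≡ 5 (mod 83).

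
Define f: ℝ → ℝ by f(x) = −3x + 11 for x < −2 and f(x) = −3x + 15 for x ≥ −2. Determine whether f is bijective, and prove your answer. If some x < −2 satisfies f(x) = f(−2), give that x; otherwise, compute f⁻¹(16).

Both pieces are strictly decreasing (slopes −3 and −3), so each is injective on its own interval.
The left piece maps (−∞, −2) onto (17, ∞); the right piece maps [−2, ∞) onto (−∞, 21].
These images overlap. In particular f(−2) = 21 (right piece), and solving −3x + 11 = 21 on the left piece gives x = −10/3 < −2.
So f(−10/3) = f(−2) with −10/3 ≠ −2, and f is not injective, hence not bijective. This x = −10/3 is the requested value below −2.

-10/3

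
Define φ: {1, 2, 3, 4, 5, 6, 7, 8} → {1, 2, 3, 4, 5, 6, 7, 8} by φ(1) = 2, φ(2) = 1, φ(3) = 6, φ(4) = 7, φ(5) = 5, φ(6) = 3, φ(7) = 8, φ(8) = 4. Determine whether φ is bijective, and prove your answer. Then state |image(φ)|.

The values 2, 1, 6, 7, 5, 3, 8, 4 are a permutation of {1, 2, 3, 4, 5, 6, 7, 8}: each element appears exactly once.
So φ is injective and surjective, hence bijective.
The image of φ is {1, 2, 3, 4, 5, 6, 7, 8}, which has 8 elements.

8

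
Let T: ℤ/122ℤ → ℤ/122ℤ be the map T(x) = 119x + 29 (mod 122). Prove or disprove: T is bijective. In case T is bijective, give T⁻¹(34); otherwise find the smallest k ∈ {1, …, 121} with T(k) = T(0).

If T(x_1) = T(x_2), then 119x_1 ≡ 119x_2 (mod 122). Because gcd(119, 122) = 1, we may cancel 119 to get x_1 ≡ x_2 (mod 122).
We now compute 119⁻¹ mod 122 explicitly. Euclid's algorithm: 122 = 1·119 + 3, 119 = 39·3 + 2, 3 = 1·2 + 1; back-substituting gives 1 = 81·119 − 79·122, so 119⁻¹ ≡ 81 (mod 122).
Then y ↦ 81(y − 29) is a two-sided inverse to T, so every y ∈ ℤ/122ℤ has a preimage.
Therefore T is bijective.
Since T is bijective, we find T⁻¹(34): we need 119x ≡ 34 − 29 ≡ 5 (mod 122). Using 119⁻¹ = 81: x ≡ 81·5 = 405 = 3·122 + 39, so x = 39.
Check: T(39) = 119·39 + 29 = 4670 = 38·122 + 34 ≡ 34 (mod 122).

39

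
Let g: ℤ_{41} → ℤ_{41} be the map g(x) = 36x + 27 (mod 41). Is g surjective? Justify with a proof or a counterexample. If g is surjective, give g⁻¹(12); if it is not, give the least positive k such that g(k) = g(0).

3

Since gcd(36, 41) = 1, 36 is invertible modulo 41. Euclid's algorithm: 41 = 1·36 + 5, 36 = 7·5 + 1; back-substituting gives 1 = 8·36 − 7·41, so 36⁻¹ ≡ 8 (mod 41).
For any y ∈ ℤ_{41}, x = 8(y − 27) mod 41 satisfies g(x) = 36·8(y − 27) + 27 ≡ y (since 36·8 ≡ 1 mod 41). So every y has a preimage.
Thus g is surjective.
Since g is surjective, we find g⁻¹(12): we need 36x ≡ 12 − 27 ≡ 26 (mod 41). Using 36⁻¹ = 8: x ≡ 8·26 = 208 = 5·41 + 3, so x = 3.
Check: g(3) = 36·3 + 27 = 135 = 3·41 + 12 ≡ 12 (mod 41).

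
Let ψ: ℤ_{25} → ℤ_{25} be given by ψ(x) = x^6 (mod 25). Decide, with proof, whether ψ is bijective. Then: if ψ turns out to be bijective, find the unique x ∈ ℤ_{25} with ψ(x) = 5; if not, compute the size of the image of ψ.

11

ψ(0) = 0^6 = 0.
ψ(5): Repeated squaring mod 25: 5^1 ≡ 5, 5^2 ≡ 5² = 25 ≡ 0, 5^4 ≡ 0² = 0. Since 6 = 4 + 2, 5^6 ≡ 0·0: 0·0 = 0. So 5^6 ≡ 0 (mod 25).
So ψ(0) = ψ(5) = 0 while 0 ≠ 5, hence ψ is not injective, hence not bijective.
Since ψ is not bijective, we determine |image(ψ)|. Computing x^6 mod 25 for each x (by repeated squaring, reducing mod 25 at every step), the values ψ(0), ψ(1), …, ψ(24) are: 0, 1, 14, 4, 21, 0, 6, 24, 19, 16, 0, 11, 9, 9, 11, 0, 16, 19, 24, 6, 0, 21, 4, 14, 1.
The distinct values are {0, 1, 4, 6, 9, 11, 14, 16, 19, 21, 24}; there are 11 of them.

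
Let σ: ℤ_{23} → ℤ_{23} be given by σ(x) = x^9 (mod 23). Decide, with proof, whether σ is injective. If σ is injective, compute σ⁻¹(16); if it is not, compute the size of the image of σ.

6

Since 23 is prime, the nonzero elements of ℤ_{23} form a cyclic group of order 22.
As gcd(9, 22) = 1, raising to the 9th power is a bijection on this group: if x_1^9 ≡ x_2^9 then (x_1x_2^{−1})^9 = 1, and the only element of order dividing gcd(9, 22) = 1 is 1, so x_1 = x_2.
With σ(0) = 0 this makes σ injective on all of ℤ_{23}, hence bijective (finite equal-size domain and codomain). In particular σ is injective.
Since σ is injective, we find the preimage of 16. The inverse of x ↦ x^9 on (ℤ_{23})^× is x ↦ x^5, because 9·5 = 45 = 2·22 + 1 ≡ 1 (mod 22) and x^{22} = 1 for x ≠ 0 (Fermat). So σ⁻¹(16) = 16^5 mod 23.
Repeated squaring mod 23: 16^1 ≡ 16, 16^2 ≡ 16² = 256 ≡ 3, 16^4 ≡ 3² = 9. Since 5 = 4 + 1, 16^5 ≡ 9·16: 9·16 = 144 ≡ 6. So 16^5 ≡ 6 (mod 23).
Hence σ⁻¹(16) = 6.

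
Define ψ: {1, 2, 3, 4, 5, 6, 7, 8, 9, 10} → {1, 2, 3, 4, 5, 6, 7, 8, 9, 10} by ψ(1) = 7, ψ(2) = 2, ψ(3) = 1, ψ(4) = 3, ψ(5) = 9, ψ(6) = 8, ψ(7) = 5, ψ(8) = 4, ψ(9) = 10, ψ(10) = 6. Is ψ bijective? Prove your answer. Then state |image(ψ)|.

The values 7, 2, 1, 3, 9, 8, 5, 4, 10, 6 are a permutation of {1, 2, 3, 4, 5, 6, 7, 8, 9, 10}: each element appears exactly once.
So ψ is injective and surjective, hence bijective.
The image of ψ is {1, 2, 3, 4, 5, 6, 7, 8, 9, 10}, which has 10 elements.

10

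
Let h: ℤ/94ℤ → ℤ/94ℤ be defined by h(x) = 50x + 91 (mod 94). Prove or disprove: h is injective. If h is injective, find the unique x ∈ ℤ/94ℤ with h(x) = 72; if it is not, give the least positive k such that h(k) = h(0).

We have gcd(50, 94) = 2 > 1. Taking x_1 = 0 and x_2 = 47: h(0) = 91 and h(47) = 50·47 + 91 = 2441 ≡ 91 (mod 94).
So h(0) = h(47) while 0 ≠ 47, therefore h is not injective.
Since h is not injective, we find the least positive k with h(k) = h(0): this means 50k ≡ 0 (mod 94), i.e. 94 ∣ 50k. Since gcd(50, 94) = 2, dividing through by 2 this holds exactly when 47 ∣ 25k, and as gcd(25, 47) = 1, exactly when 47 ∣ k.
The smallest positive such k is 47.

47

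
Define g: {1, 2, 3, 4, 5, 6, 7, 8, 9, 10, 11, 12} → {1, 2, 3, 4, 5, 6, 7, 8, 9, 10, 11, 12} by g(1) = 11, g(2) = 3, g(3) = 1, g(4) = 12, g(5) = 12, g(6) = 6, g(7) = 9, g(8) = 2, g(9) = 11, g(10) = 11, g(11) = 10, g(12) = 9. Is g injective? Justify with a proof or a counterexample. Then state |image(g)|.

g(4) = 12 = g(5) with 4 ≠ 5, so g is not injective.
The image of g is {1, 2, 3, 6, 9, 10, 11, 12}, which has 8 elements.

8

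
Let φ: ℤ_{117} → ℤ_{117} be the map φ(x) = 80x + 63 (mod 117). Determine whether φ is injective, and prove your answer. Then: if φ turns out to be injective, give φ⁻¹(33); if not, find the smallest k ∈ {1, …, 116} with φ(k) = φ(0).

102

Suppose φ(u) = φ(v) in ℤ_{117}. Then 80u + 63 ≡ 80v + 63 (mod 117), so 80(u − v) ≡ 0 (mod 117).
Since gcd(80, 117) = 1, 80 is invertible modulo 117, hence u − v ≡ 0 (mod 117), i.e. u = v.
Thus φ is injective.
We now compute 80⁻¹ mod 117 explicitly. Euclid's algorithm: 117 = 1·80 + 37, 80 = 2·37 + 6, 37 = 6·6 + 1; back-substituting gives 1 = 98·80 − 67·117, so 80⁻¹ ≡ 98 (mod 117).
Since φ is injective, we find φ⁻¹(33): we need 80x ≡ 33 − 63 ≡ 87 (mod 117). Using 80⁻¹ = 98: x ≡ 98·87 = 8526 = 72·117 + 102, so x = 102.
Check: φ(102) = 80·102 + 63 = 8223 = 70·117 + 33 ≡ 33 (mod 117).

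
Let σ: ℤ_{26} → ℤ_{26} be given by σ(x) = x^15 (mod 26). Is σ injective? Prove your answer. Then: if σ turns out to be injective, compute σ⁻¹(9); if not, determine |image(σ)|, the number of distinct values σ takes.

σ(1) = 1^15 = 1.
σ(3): Repeated squaring mod 26: 3^1 ≡ 3, 3^2 ≡ 3² = 9, 3^4 ≡ 9² = 81 ≡ 3, 3^8 ≡ 3² = 9. Since 15 = 8 + 4 + 2 + 1, 3^15 ≡ 9·3·9·3: 9·3 = 27 ≡ 1, then 1·9 = 9, then 9·3 = 27 ≡ 1. So 3^15 ≡ 1 (mod 26).
So σ(1) = σ(3) = 1 while 1 ≠ 3, hence σ is not injective.
Since σ is not injective, we determine |image(σ)|. Computing x^15 mod 26 for each x (by repeated squaring, reducing mod 26 at every step), the values σ(0), σ(1), …, σ(25) are: 0, 1, 8, 1, 12, 21, 8, 5, 18, 1, 12, 5, 12, 13, 14, 21, 14, 25, 8, 21, 18, 5, 14, 25, 18, 25.
The distinct values are {0, 1, 5, 8, 12, 13, 14, 18, 21, 25}; there are 10 of them.

10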